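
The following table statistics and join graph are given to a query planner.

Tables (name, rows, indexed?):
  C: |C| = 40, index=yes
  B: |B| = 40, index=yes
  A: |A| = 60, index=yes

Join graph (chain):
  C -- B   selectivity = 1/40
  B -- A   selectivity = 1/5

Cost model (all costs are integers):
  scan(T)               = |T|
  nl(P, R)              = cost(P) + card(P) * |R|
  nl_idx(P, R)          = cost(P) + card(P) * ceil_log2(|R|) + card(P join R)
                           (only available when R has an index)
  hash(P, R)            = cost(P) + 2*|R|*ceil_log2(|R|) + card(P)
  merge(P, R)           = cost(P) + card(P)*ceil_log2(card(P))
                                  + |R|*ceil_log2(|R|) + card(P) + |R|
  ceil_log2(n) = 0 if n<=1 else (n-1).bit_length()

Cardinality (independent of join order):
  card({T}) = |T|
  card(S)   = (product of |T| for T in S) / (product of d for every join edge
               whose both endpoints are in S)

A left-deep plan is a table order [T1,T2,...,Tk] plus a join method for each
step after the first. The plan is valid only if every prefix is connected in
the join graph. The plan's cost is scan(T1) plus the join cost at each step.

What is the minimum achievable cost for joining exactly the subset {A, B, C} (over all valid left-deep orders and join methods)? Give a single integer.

1020

Selinger DP over subsets of {A,B,C}:
  {C}: scan cost=40, card=40
  {B}: scan cost=40, card=40
  {A}: scan cost=60, card=60
  {BC}: card=40; try (C,nl_idx)→320, (B,nl_idx)→320, (C,hash)→560, (B,hash)→560, (C,merge)→600, (B,merge)→600 …(+2); best=320 via (C,nl_idx)
  {AB}: card=480; try (B,hash)→600, (A,merge)→740, (B,merge)→760, (A,nl_idx)→760, (A,hash)→800, (B,nl_idx)→900 …(+2); best=600 via (B,hash)
  {ABC}: card=480; try (A,merge)→1020, (A,nl_idx)→1040, (A,hash)→1080, (C,hash)→1560, (A,nl)→2720, (C,nl_idx)→3960 …(+2); best=1020 via (A,merge)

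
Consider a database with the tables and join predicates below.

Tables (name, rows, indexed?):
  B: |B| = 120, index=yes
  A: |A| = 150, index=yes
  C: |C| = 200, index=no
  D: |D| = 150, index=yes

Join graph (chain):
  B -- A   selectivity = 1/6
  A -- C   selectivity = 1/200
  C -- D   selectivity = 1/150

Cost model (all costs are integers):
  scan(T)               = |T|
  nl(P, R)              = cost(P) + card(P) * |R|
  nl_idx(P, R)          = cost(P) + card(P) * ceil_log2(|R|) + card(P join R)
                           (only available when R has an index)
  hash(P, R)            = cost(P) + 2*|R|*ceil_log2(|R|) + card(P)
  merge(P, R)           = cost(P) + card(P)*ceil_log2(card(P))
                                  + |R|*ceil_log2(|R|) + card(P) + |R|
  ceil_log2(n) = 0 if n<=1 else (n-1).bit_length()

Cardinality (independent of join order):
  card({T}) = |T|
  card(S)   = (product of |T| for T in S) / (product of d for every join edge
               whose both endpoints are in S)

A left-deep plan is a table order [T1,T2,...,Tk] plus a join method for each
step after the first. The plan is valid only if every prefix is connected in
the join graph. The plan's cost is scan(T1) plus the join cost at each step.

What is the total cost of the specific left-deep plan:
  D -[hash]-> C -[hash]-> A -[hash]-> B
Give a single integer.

7930

step 1: scan D: cost=150, card=150
step 2: join C via hash
    card(P join C) = 150*200/(150) = 200
    cost = 150 + 2*200*8 + 150 = 3500
step 3: join A via hash
    card(P join A) = 200*150/(200) = 150
    cost = 3500 + 2*150*8 + 200 = 6100
step 4: join B via hash
    card(P join B) = 150*120/(6) = 3000
    cost = 6100 + 2*120*7 + 150 = 7930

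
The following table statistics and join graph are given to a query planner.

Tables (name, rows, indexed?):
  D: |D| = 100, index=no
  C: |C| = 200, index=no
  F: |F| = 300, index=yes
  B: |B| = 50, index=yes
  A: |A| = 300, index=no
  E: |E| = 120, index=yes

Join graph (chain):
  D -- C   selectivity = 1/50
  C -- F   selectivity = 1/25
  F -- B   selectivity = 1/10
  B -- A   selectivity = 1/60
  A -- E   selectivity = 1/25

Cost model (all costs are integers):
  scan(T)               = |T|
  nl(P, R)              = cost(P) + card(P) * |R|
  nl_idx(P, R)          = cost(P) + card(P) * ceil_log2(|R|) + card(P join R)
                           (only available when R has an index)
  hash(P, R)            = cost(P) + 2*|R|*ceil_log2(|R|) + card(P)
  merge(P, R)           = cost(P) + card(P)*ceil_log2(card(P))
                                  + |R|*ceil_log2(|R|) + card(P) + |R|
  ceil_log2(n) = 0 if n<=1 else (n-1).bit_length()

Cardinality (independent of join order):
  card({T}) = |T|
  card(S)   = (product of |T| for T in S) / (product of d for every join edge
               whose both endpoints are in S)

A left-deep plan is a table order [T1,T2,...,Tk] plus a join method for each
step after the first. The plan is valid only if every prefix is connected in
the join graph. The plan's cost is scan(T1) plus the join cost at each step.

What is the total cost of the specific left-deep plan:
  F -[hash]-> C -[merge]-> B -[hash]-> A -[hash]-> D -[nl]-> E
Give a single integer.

step 1: scan F: cost=300, card=300
step 2: join C via hash
    card(P join C) = 300*200/(25) = 2400
    cost = 300 + 2*200*8 + 300 = 3800
step 3: join B via merge
    card(P join B) = 2400*50/(10) = 12000
    cost = 3800 + 2400*12 + 50*6 + 2400 + 50 = 35350
step 4: join A via hash
    card(P join A) = 12000*300/(60) = 60000
    cost = 35350 + 2*300*9 + 12000 = 52750
step 5: join D via hash
    card(P join D) = 60000*100/(50) = 120000
    cost = 52750 + 2*100*7 + 60000 = 114150
step 6: join E via nl
    card(P join E) = 120000*120/(25) = 576000
    cost = 114150 + 120000*120 = 14514150

14514150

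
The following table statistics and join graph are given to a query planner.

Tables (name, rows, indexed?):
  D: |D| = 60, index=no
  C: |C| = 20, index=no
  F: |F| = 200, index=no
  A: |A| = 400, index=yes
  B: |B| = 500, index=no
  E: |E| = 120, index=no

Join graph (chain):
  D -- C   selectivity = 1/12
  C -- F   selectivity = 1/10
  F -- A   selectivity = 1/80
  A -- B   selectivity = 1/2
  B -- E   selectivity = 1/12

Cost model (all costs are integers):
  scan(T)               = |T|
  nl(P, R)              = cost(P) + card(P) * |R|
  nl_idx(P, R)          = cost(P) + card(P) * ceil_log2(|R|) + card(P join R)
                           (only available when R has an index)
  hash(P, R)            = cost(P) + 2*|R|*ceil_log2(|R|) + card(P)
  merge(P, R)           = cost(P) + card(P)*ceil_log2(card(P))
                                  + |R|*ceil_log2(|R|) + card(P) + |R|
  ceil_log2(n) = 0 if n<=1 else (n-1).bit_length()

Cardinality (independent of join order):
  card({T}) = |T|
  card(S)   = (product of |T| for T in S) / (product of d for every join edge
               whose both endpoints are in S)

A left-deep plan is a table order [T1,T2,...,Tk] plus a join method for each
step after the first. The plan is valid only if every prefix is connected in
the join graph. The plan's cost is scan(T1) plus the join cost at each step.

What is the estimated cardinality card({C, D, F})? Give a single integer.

2000

Tables in S: C(20), D(60), F(200)
Edges inside S: D-C(d=12), C-F(d=10)
numerator = 20 * 60 * 200 = 240000
denominator = 12 * 10 = 120
card(S) = 240000 / 120 = 2000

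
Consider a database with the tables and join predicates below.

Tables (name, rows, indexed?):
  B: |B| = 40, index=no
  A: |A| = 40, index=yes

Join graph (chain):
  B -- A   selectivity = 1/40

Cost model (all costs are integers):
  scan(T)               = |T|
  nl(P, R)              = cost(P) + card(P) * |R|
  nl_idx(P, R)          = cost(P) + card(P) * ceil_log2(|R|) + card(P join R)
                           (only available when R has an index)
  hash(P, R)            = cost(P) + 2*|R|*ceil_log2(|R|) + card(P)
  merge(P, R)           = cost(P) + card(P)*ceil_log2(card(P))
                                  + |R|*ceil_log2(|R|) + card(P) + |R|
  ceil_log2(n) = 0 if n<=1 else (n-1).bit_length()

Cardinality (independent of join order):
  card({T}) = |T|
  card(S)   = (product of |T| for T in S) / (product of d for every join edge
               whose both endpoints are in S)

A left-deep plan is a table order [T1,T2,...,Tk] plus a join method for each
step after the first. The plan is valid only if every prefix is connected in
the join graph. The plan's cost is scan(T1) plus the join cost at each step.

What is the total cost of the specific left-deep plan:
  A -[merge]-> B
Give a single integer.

600

step 1: scan A: cost=40, card=40
step 2: join B via merge
    card(P join B) = 40*40/(40) = 40
    cost = 40 + 40*6 + 40*6 + 40 + 40 = 600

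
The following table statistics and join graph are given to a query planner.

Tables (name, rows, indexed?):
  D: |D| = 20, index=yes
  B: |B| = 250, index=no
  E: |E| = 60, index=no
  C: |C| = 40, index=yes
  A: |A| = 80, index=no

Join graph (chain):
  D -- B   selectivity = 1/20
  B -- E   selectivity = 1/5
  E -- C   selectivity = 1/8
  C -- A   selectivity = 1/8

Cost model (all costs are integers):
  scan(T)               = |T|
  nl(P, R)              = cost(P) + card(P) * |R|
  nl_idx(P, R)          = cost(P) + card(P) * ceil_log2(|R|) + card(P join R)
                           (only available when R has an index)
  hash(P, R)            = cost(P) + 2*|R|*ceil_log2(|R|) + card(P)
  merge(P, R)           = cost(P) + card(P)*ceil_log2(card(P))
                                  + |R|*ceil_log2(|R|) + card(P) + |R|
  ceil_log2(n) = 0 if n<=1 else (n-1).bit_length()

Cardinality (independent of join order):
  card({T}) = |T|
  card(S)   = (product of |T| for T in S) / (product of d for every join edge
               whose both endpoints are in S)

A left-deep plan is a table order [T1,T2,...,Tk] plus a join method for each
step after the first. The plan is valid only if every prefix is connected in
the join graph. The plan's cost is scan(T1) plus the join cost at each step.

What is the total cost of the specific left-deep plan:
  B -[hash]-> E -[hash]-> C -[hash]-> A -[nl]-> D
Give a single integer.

step 1: scan B: cost=250, card=250
step 2: join E via hash
    card(P join E) = 250*60/(5) = 3000
    cost = 250 + 2*60*6 + 250 = 1220
step 3: join C via hash
    card(P join C) = 3000*40/(8) = 15000
    cost = 1220 + 2*40*6 + 3000 = 4700
step 4: join A via hash
    card(P join A) = 15000*80/(8) = 150000
    cost = 4700 + 2*80*7 + 15000 = 20820
step 5: join D via nl
    card(P join D) = 150000*20/(20) = 150000
    cost = 20820 + 150000*20 = 3020820

3020820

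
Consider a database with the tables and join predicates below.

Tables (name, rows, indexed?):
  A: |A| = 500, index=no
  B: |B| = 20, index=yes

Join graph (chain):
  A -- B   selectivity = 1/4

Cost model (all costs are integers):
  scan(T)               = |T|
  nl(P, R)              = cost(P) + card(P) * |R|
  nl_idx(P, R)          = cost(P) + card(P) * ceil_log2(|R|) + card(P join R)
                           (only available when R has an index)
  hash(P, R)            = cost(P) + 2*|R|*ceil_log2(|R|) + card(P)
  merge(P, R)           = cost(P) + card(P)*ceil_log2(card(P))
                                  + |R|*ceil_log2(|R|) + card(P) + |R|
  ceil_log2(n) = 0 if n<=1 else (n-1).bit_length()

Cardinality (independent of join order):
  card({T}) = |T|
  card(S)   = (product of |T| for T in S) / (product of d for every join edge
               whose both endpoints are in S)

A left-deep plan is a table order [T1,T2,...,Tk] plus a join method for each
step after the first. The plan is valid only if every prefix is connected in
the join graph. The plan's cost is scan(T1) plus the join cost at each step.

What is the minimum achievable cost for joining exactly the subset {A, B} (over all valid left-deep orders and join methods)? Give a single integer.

Selinger DP over subsets of {A,B}:
  {A}: scan cost=500, card=500
  {B}: scan cost=20, card=20
  {AB}: card=2500; try (B,hash)→1200, (A,merge)→5140, (B,nl_idx)→5500, (B,merge)→5620, (A,hash)→9040, (A,nl)→10020 …(+1); best=1200 via (B,hash)

1200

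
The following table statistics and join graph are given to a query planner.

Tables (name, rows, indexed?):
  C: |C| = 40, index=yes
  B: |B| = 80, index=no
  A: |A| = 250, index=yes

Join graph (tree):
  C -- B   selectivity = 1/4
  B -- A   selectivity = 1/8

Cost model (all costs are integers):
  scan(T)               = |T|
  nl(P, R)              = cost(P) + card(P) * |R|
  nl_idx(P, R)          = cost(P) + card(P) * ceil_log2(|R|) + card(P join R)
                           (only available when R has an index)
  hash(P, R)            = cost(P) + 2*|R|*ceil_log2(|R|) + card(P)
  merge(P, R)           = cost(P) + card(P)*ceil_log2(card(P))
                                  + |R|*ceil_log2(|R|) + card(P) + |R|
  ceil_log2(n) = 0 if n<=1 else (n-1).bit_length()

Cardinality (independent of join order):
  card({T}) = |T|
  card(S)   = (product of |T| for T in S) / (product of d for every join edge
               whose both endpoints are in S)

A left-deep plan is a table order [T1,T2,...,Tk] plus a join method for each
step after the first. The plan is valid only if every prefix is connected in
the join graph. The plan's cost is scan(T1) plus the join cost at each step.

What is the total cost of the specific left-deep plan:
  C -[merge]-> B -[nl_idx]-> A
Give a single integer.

step 1: scan C: cost=40, card=40
step 2: join B via merge
    card(P join B) = 40*80/(4) = 800
    cost = 40 + 40*6 + 80*7 + 40 + 80 = 960
step 3: join A via nl_idx
    card(P join A) = 800*250/(8) = 25000
    cost = 960 + 800*8 + 25000 = 32360

32360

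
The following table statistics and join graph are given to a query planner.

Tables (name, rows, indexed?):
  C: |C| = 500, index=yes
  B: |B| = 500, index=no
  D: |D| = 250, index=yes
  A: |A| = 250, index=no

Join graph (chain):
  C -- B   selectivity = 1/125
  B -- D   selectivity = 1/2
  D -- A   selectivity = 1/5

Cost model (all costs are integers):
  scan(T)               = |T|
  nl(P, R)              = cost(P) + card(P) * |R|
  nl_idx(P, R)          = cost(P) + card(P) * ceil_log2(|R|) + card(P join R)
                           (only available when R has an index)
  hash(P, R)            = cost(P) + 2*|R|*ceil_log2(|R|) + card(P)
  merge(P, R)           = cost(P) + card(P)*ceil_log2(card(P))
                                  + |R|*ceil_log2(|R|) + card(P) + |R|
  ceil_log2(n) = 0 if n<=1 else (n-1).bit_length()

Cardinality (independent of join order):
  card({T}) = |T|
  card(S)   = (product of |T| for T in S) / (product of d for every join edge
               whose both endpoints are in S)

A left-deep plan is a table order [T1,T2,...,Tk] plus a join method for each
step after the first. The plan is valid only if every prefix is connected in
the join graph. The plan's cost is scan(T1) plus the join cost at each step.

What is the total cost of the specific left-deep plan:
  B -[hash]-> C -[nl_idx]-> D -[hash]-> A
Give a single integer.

step 1: scan B: cost=500, card=500
step 2: join C via hash
    card(P join C) = 500*500/(125) = 2000
    cost = 500 + 2*500*9 + 500 = 10000
step 3: join D via nl_idx
    card(P join D) = 2000*250/(2) = 250000
    cost = 10000 + 2000*8 + 250000 = 276000
step 4: join A via hash
    card(P join A) = 250000*250/(5) = 12500000
    cost = 276000 + 2*250*8 + 250000 = 530000

530000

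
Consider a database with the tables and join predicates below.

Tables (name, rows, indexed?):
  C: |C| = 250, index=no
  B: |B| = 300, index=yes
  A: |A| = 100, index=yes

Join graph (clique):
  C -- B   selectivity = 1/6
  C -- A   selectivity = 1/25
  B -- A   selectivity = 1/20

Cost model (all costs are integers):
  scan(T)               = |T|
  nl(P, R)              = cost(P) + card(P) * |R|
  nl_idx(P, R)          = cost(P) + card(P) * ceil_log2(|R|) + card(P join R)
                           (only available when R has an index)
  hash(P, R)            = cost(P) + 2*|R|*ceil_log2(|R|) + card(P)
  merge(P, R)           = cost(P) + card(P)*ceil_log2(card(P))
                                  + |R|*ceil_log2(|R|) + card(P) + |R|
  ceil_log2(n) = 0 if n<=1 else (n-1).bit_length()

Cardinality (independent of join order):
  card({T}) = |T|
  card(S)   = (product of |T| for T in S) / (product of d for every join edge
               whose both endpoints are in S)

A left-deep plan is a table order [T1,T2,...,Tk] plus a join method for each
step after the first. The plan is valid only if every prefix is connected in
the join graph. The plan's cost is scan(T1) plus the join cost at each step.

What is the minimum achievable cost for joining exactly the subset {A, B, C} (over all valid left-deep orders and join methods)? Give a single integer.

Selinger DP over subsets of {A,B,C}:
  {C}: scan cost=250, card=250
  {B}: scan cost=300, card=300
  {A}: scan cost=100, card=100
  {BC}: card=12500; try (C,hash)→4600, (B,merge)→5500, (C,merge)→5550, (B,hash)→5900, (B,nl_idx)→15000, (B,nl)→75250 …(+1); best=4600 via (C,hash)
  {AC}: card=1000; try (A,hash)→1900, (A,nl_idx)→3000, (C,merge)→3150, (A,merge)→3300, (C,hash)→4200, (C,nl)→25100 …(+1); best=1900 via (A,hash)
  {AB}: card=1500; try (A,hash)→2000, (B,nl_idx)→2500, (B,merge)→3900, (A,nl_idx)→3900, (A,merge)→4100, (B,hash)→5600 …(+2); best=2000 via (A,hash)
  {ABC}: card=2500; try (C,hash)→7500, (B,hash)→8300, (B,nl_idx)→13400, (B,merge)→15900, (A,hash)→18500, (C,merge)→22250 …(+5); best=7500 via (C,hash)

7500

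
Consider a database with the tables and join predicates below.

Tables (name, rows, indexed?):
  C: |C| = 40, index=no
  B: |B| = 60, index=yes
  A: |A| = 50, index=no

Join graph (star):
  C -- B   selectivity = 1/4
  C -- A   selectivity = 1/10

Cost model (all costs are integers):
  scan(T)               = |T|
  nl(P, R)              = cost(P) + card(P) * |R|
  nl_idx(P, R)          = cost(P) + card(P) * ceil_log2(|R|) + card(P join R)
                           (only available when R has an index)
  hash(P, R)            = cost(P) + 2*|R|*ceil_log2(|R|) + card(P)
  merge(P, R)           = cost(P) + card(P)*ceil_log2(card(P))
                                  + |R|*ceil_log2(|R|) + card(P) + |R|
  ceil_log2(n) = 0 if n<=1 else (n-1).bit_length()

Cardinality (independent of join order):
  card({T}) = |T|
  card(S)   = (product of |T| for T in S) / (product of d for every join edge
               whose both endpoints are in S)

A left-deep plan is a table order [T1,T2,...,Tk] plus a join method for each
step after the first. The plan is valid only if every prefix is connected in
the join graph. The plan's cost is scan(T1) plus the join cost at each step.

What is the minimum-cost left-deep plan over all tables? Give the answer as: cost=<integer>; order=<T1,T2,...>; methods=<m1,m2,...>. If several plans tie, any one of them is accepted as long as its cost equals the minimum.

Selinger DP (subsets sized 1..n):
  {C}: scan cost=40, card=40
  {B}: scan cost=60, card=60
  {A}: scan cost=50, card=50
  {BC}: card=600; try (C,hash)→600, (B,merge)→740, (C,merge)→760, (B,hash)→800, (B,nl_idx)→880, (B,nl)→2440 …(+1); best=600 via (C,hash)
  {AC}: card=200; try (C,hash)→580, (A,merge)→670, (C,merge)→680, (A,hash)→680, (A,nl)→2040, (C,nl)→2050; best=580 via (C,hash)
  {ABC}: card=3000; try (B,hash)→1500, (A,hash)→1800, (B,merge)→2800, (B,nl_idx)→4780, (A,merge)→7550, (B,nl)→12580 …(+1); best=1500 via (B,hash)

cost=1500; order=A,C,B; methods=hash,hash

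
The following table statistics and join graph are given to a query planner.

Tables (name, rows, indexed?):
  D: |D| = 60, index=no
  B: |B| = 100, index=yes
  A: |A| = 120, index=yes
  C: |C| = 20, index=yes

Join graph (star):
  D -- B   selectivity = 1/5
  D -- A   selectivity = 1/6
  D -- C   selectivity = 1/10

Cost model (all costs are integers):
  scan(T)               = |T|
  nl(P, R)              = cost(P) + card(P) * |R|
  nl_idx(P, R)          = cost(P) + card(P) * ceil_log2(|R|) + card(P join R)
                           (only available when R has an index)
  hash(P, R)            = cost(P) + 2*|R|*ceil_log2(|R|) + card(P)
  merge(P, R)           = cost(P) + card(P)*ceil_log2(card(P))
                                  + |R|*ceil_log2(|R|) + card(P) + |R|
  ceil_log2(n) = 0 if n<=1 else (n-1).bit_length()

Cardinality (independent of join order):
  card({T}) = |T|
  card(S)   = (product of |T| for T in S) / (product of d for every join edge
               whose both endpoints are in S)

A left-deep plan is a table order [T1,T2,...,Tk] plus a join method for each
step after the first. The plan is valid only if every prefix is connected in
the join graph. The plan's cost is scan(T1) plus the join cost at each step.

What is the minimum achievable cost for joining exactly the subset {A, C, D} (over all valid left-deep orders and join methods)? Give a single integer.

Selinger DP over subsets of {A,C,D}:
  {D}: scan cost=60, card=60
  {A}: scan cost=120, card=120
  {C}: scan cost=20, card=20
  {AD}: card=1200; try (D,hash)→960, (A,merge)→1440, (D,merge)→1500, (A,nl_idx)→1680, (A,hash)→1800, (A,nl)→7260 …(+1); best=960 via (D,hash)
  {CD}: card=120; try (C,hash)→320, (C,nl_idx)→480, (D,merge)→560, (C,merge)→600, (D,hash)→760, (D,nl)→1220 …(+1); best=320 via (C,hash)
  {ACD}: card=2400; try (A,hash)→2120, (A,merge)→2240, (C,hash)→2360, (A,nl_idx)→3560, (C,nl_idx)→9360, (A,nl)→14720 …(+2); best=2120 via (A,hash)

2120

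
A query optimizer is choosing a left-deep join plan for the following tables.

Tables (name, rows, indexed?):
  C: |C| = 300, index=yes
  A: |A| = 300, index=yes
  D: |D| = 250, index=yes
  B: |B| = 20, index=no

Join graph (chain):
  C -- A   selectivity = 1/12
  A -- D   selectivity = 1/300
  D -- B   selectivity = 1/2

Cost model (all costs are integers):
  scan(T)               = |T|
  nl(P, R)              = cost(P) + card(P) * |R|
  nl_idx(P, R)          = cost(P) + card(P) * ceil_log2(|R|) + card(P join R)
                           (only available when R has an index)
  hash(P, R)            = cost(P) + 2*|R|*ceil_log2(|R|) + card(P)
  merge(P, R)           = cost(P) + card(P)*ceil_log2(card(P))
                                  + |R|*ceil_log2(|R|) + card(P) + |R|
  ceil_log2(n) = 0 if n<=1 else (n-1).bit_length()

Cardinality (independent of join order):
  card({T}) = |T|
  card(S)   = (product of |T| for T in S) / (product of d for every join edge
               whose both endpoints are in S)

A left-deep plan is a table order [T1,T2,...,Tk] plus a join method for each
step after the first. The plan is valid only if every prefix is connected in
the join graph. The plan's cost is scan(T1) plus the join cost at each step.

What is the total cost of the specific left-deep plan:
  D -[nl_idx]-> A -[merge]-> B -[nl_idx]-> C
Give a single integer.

step 1: scan D: cost=250, card=250
step 2: join A via nl_idx
    card(P join A) = 250*300/(300) = 250
    cost = 250 + 250*9 + 250 = 2750
step 3: join B via merge
    card(P join B) = 250*20/(2) = 2500
    cost = 2750 + 250*8 + 20*5 + 250 + 20 = 5120
step 4: join C via nl_idx
    card(P join C) = 2500*300/(12) = 62500
    cost = 5120 + 2500*9 + 62500 = 90120

90120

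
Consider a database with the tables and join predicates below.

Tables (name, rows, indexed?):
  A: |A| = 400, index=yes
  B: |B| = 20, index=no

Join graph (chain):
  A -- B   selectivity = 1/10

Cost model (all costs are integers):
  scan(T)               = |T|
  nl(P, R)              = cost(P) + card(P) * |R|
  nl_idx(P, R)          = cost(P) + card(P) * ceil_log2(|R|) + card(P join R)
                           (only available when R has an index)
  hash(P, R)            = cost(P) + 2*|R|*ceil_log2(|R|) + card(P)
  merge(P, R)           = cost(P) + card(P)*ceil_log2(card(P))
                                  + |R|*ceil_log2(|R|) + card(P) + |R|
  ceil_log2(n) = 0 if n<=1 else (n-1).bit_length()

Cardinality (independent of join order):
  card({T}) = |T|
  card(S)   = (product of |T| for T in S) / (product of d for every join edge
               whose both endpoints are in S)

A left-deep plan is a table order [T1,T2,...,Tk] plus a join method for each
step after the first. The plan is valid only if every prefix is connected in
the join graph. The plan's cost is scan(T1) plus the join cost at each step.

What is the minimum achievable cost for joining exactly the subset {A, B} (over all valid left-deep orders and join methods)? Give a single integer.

Selinger DP over subsets of {A,B}:
  {A}: scan cost=400, card=400
  {B}: scan cost=20, card=20
  {AB}: card=800; try (B,hash)→1000, (A,nl_idx)→1000, (A,merge)→4140, (B,merge)→4520, (A,hash)→7240, (A,nl)→8020 …(+1); best=1000 via (B,hash)

1000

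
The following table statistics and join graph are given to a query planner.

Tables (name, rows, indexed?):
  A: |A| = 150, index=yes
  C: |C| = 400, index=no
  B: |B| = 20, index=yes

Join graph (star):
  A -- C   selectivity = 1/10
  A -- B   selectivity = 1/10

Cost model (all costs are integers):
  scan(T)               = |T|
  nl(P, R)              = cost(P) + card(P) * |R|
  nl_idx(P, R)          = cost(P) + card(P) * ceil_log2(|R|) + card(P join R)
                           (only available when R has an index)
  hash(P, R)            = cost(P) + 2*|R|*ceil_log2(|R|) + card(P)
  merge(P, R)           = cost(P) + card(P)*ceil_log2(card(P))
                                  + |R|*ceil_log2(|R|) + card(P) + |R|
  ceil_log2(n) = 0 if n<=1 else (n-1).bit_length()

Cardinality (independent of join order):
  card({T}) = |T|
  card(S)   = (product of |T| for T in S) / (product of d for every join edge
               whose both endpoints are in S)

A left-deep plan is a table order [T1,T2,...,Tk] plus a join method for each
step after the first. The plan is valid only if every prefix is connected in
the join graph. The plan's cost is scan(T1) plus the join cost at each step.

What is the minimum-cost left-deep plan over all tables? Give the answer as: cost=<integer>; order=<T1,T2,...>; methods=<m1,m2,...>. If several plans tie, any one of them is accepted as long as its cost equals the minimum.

Selinger DP (subsets sized 1..n):
  {A}: scan cost=150, card=150
  {C}: scan cost=400, card=400
  {B}: scan cost=20, card=20
  {AC}: card=6000; try (A,hash)→3200, (C,merge)→5500, (A,merge)→5750, (C,hash)→7500, (A,nl_idx)→9600, (C,nl)→60150 …(+1); best=3200 via (A,hash)
  {AB}: card=300; try (A,nl_idx)→480, (B,hash)→500, (B,nl_idx)→1200, (A,merge)→1490, (B,merge)→1620, (A,hash)→2440 …(+2); best=480 via (A,nl_idx)
  {ABC}: card=12000; try (C,merge)→7480, (C,hash)→7980, (B,hash)→9400, (B,nl_idx)→45200, (B,merge)→87320, (C,nl)→120480 …(+1); best=7480 via (C,merge)

cost=7480; order=B,A,C; methods=nl_idx,merge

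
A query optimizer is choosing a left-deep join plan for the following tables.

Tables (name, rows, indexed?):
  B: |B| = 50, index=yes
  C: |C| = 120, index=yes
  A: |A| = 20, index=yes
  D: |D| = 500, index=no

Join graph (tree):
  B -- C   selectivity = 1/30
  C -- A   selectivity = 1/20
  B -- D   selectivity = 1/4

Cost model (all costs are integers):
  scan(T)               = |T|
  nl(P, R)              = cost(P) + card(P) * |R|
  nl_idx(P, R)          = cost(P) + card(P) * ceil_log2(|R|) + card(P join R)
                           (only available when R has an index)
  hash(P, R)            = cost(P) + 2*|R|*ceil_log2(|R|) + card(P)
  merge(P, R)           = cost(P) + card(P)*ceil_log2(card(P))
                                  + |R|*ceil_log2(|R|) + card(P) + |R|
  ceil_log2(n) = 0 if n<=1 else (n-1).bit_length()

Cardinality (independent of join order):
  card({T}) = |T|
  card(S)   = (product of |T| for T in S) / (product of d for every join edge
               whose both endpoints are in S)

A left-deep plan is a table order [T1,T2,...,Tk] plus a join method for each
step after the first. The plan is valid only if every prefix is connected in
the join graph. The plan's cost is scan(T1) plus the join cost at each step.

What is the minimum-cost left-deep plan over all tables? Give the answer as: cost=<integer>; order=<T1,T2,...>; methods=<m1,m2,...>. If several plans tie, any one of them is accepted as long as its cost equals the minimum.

Selinger DP (subsets sized 1..n):
  {B}: scan cost=50, card=50
  {C}: scan cost=120, card=120
  {A}: scan cost=20, card=20
  {D}: scan cost=500, card=500
  {BC}: card=200; try (C,nl_idx)→600, (B,hash)→840, (B,nl_idx)→1040, (C,merge)→1360, (B,merge)→1430, (C,hash)→1780 …(+2); best=600 via (C,nl_idx)
  {BD}: card=6250; try (B,hash)→1600, (D,merge)→5400, (B,merge)→5850, (D,hash)→9100, (B,nl_idx)→9750, (D,nl)→25050 …(+1); best=1600 via (B,hash)
  {AC}: card=120; try (C,nl_idx)→280, (A,hash)→440, (A,nl_idx)→840, (C,merge)→1100, (A,merge)→1200, (C,hash)→1720 …(+2); best=280 via (C,nl_idx)
  {ABC}: card=200; try (B,hash)→1000, (A,hash)→1000, (B,nl_idx)→1200, (B,merge)→1590, (A,nl_idx)→1800, (A,merge)→2520 …(+2); best=1000 via (B,hash)
  {BCD}: card=25000; try (D,merge)→7400, (C,hash)→9530, (D,hash)→9800, (C,nl_idx)→70350, (C,merge)→90060, (D,nl)→100600 …(+1); best=7400 via (D,merge)
  {ABCD}: card=25000; try (D,merge)→7800, (D,hash)→10200, (A,hash)→32600, (D,nl)→101000, (A,nl_idx)→157400, (A,merge)→407520 …(+1); best=7800 via (D,merge)

cost=7800; order=A,C,B,D; methods=nl_idx,hash,merge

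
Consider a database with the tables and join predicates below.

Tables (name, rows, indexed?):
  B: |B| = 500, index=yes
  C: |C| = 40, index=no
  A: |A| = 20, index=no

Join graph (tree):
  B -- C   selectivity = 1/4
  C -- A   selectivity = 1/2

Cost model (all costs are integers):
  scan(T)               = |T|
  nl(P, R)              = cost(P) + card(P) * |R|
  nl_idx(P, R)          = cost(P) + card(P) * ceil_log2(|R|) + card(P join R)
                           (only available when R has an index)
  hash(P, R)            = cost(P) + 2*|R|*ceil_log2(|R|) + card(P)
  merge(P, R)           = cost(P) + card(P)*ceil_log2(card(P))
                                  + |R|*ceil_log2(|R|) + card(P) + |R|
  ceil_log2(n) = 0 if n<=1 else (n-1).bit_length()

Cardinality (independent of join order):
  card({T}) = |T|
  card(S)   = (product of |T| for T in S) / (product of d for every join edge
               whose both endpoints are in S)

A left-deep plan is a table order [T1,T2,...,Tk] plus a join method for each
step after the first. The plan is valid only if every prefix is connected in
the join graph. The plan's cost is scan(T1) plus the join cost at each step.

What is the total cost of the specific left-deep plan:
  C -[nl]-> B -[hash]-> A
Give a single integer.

25240

step 1: scan C: cost=40, card=40
step 2: join B via nl
    card(P join B) = 40*500/(4) = 5000
    cost = 40 + 40*500 = 20040
step 3: join A via hash
    card(P join A) = 5000*20/(2) = 50000
    cost = 20040 + 2*20*5 + 5000 = 25240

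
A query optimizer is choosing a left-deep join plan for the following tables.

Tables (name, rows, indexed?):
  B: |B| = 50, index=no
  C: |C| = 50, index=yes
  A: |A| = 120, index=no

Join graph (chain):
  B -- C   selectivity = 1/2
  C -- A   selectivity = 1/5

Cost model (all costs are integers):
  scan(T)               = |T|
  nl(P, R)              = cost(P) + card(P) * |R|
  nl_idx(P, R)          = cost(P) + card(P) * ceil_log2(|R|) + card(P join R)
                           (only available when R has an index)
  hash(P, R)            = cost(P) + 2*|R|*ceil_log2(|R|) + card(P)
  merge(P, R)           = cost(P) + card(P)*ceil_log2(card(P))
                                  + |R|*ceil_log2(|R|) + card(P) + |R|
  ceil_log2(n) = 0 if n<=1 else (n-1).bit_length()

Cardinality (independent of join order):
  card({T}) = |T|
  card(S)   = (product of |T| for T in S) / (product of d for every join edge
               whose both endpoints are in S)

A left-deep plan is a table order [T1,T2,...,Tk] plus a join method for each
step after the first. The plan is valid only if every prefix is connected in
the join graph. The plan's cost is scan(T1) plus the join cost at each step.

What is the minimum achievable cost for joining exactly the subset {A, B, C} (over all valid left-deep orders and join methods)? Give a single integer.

Selinger DP over subsets of {A,B,C}:
  {B}: scan cost=50, card=50
  {C}: scan cost=50, card=50
  {A}: scan cost=120, card=120
  {BC}: card=1250; try (C,hash)→700, (B,hash)→700, (C,merge)→750, (B,merge)→750, (C,nl_idx)→1600, (C,nl)→2550 …(+1); best=700 via (C,hash)
  {AC}: card=1200; try (C,hash)→840, (A,merge)→1360, (C,merge)→1430, (A,hash)→1780, (C,nl_idx)→2040, (A,nl)→6050 …(+1); best=840 via (C,hash)
  {ABC}: card=30000; try (B,hash)→2640, (A,hash)→3630, (B,merge)→15590, (A,merge)→16660, (B,nl)→60840, (A,nl)→150700; best=2640 via (B,hash)

2640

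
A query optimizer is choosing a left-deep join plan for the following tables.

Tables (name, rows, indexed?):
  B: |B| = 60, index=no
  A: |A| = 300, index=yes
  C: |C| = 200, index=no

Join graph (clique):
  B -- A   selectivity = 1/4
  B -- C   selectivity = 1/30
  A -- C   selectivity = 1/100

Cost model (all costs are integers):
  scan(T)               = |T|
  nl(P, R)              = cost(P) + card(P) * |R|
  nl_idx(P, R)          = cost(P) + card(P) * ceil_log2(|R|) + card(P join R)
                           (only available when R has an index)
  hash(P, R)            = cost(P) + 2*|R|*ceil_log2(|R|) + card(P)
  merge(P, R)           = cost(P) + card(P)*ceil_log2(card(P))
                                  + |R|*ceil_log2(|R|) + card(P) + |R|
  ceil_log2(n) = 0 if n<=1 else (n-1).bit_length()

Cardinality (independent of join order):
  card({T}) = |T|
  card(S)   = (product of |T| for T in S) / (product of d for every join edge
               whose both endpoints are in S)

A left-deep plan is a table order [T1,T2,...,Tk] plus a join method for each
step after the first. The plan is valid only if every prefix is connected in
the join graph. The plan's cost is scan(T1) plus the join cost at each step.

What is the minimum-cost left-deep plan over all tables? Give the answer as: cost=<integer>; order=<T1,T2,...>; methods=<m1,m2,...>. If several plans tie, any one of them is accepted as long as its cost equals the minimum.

cost=3920; order=C,A,B; methods=nl_idx,hash

Selinger DP (subsets sized 1..n):
  {B}: scan cost=60, card=60
  {A}: scan cost=300, card=300
  {C}: scan cost=200, card=200
  {AB}: card=4500; try (B,hash)→1320, (A,merge)→3480, (B,merge)→3720, (A,nl_idx)→5100, (A,hash)→5520, (A,nl)→18060 …(+1); best=1320 via (B,hash)
  {BC}: card=400; try (B,hash)→1120, (C,merge)→2280, (B,merge)→2420, (C,hash)→3320, (C,nl)→12060, (B,nl)→12200; best=1120 via (B,hash)
  {AC}: card=600; try (A,nl_idx)→2600, (C,hash)→3800, (A,merge)→5000, (C,merge)→5100, (A,hash)→5800, (A,nl)→60200 …(+1); best=2600 via (A,nl_idx)
  {ABC}: card=300; try (B,hash)→3920, (A,nl_idx)→5020, (A,hash)→6920, (A,merge)→8120, (C,hash)→9020, (B,merge)→9620 …(+4); best=3920 via (B,hash)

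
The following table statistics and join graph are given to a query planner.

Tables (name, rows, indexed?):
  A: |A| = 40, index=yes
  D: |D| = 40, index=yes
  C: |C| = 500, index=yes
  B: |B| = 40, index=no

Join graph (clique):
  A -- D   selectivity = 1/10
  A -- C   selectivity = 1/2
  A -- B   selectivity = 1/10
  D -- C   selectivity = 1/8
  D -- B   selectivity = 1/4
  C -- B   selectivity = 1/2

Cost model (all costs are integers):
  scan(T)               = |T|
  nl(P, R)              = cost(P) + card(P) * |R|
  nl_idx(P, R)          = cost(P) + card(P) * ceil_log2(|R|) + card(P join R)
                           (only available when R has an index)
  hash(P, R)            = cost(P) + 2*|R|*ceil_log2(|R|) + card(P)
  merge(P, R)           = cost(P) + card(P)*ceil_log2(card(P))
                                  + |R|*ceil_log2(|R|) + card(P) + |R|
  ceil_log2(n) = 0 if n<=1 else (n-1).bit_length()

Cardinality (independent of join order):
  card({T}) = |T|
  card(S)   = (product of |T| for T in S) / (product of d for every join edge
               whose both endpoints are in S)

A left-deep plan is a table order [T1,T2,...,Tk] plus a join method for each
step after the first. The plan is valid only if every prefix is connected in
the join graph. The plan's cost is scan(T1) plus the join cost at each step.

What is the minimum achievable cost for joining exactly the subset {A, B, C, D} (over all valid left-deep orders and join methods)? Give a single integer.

5020

Selinger DP over subsets of {A,B,C,D}:
  {A}: scan cost=40, card=40
  {D}: scan cost=40, card=40
  {C}: scan cost=500, card=500
  {B}: scan cost=40, card=40
  {AD}: card=160; try (D,nl_idx)→440, (A,nl_idx)→440, (D,hash)→560, (A,hash)→560, (D,merge)→600, (A,merge)→600 …(+2); best=440 via (D,nl_idx)
  {AC}: card=10000; try (A,hash)→1480, (C,merge)→5320, (A,merge)→5780, (C,hash)→9080, (C,nl_idx)→10400, (A,nl_idx)→13500 …(+2); best=1480 via (A,hash)
  {AB}: card=160; try (A,nl_idx)→440, (B,hash)→560, (A,hash)→560, (B,merge)→600, (A,merge)→600, (B,nl)→1640 …(+1); best=440 via (A,nl_idx)
  {CD}: card=2500; try (D,hash)→1480, (C,nl_idx)→2900, (C,merge)→5320, (D,merge)→5780, (D,nl_idx)→6000, (C,hash)→9080 …(+2); best=1480 via (D,hash)
  {BD}: card=400; try (D,hash)→560, (B,hash)→560, (D,merge)→600, (B,merge)→600, (D,nl_idx)→680, (D,nl)→1640 …(+1); best=560 via (D,hash)
  {BC}: card=10000; try (B,hash)→1480, (C,merge)→5320, (B,merge)→5780, (C,hash)→9080, (C,nl_idx)→10400, (C,nl)→20040 …(+1); best=1480 via (B,hash)
  {ACD}: card=5000; try (A,hash)→4460, (C,merge)→6880, (C,nl_idx)→6880, (C,hash)→9600, (D,hash)→11960, (A,nl_idx)→21480 …(+6); best=4460 via (A,hash)
  {ABD}: card=160; try (D,hash)→1080, (B,hash)→1080, (A,hash)→1440, (D,nl_idx)→1560, (D,merge)→2160, (B,merge)→2160 …(+5); best=1080 via (D,hash)
  {ABC}: card=20000; try (C,merge)→6880, (C,hash)→9600, (B,hash)→11960, (A,hash)→11960, (C,nl_idx)→21880, (C,nl)→80440 …(+5); best=6880 via (C,merge)
  {BCD}: card=12500; try (B,hash)→4460, (C,merge)→9560, (C,hash)→9960, (D,hash)→11960, (C,nl_idx)→16660, (B,merge)→34260 …(+5); best=4460 via (B,hash)
  {ABCD}: card=2500; try (C,nl_idx)→5020, (C,merge)→7520, (B,hash)→9940, (C,hash)→10240, (A,hash)→17440, (D,hash)→27360 …(+9); best=5020 via (C,nl_idx)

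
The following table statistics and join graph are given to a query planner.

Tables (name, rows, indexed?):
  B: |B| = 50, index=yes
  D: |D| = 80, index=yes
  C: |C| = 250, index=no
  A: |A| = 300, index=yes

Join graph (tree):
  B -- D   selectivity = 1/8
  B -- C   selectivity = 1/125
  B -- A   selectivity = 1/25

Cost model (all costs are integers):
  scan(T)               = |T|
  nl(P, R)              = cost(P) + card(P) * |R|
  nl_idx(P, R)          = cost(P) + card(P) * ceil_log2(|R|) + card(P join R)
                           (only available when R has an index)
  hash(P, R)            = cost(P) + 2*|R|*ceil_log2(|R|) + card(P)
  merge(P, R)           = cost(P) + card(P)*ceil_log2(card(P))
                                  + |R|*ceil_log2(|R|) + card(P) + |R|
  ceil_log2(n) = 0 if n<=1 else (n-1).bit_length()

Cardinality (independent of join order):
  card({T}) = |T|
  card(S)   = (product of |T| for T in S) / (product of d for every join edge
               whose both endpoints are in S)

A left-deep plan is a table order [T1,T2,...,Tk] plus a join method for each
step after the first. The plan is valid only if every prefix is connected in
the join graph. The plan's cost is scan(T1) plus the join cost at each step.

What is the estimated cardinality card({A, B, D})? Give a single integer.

Tables in S: A(300), B(50), D(80)
Edges inside S: B-D(d=8), B-A(d=25)
numerator = 300 * 50 * 80 = 1200000
denominator = 8 * 25 = 200
card(S) = 1200000 / 200 = 6000

6000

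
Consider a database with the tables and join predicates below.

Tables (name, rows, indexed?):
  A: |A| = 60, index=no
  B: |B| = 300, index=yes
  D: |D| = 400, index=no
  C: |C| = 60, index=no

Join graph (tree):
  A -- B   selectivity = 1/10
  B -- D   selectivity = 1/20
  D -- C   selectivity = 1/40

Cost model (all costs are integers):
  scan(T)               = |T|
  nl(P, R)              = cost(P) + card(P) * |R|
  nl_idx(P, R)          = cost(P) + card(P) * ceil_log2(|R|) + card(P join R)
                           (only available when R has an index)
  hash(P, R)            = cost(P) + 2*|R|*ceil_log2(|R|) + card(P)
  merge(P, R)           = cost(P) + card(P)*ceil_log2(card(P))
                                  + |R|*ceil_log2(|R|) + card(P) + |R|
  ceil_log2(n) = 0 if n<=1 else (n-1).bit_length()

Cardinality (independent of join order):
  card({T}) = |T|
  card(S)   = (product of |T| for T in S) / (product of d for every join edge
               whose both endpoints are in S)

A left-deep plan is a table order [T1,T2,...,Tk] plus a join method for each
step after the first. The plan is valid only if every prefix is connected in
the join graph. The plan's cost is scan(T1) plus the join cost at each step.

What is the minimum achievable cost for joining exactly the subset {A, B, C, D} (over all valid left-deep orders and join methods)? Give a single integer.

Selinger DP over subsets of {A,B,C,D}:
  {A}: scan cost=60, card=60
  {B}: scan cost=300, card=300
  {D}: scan cost=400, card=400
  {C}: scan cost=60, card=60
  {AB}: card=1800; try (A,hash)→1320, (B,nl_idx)→2400, (B,merge)→3480, (A,merge)→3720, (B,hash)→5520, (B,nl)→18060 …(+1); best=1320 via (A,hash)
  {BD}: card=6000; try (B,hash)→6200, (D,merge)→7300, (B,merge)→7400, (D,hash)→7800, (B,nl_idx)→10000, (D,nl)→120300 …(+1); best=6200 via (B,hash)
  {CD}: card=600; try (C,hash)→1520, (D,merge)→4480, (C,merge)→4820, (D,hash)→7320, (D,nl)→24060, (C,nl)→24400; best=1520 via (C,hash)
  {ABD}: card=36000; try (D,hash)→10320, (A,hash)→12920, (D,merge)→26920, (A,merge)→90620, (A,nl)→366200, (D,nl)→721320; best=10320 via (D,hash)
  {BCD}: card=9000; try (B,hash)→7520, (B,merge)→11120, (C,hash)→12920, (B,nl_idx)→15920, (C,merge)→90620, (B,nl)→181520 …(+1); best=7520 via (B,hash)
  {ABCD}: card=54000; try (A,hash)→17240, (C,hash)→47040, (A,merge)→142940, (A,nl)→547520, (C,merge)→622740, (C,nl)→2170320; best=17240 via (A,hash)

17240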